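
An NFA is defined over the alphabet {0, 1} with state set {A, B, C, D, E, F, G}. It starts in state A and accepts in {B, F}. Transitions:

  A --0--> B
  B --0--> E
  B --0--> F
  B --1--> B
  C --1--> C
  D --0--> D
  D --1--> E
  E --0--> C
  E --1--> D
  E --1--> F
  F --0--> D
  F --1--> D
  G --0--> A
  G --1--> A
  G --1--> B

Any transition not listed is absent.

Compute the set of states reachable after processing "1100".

∅

Start in {A}.
Read '1': {A} → ∅.
The set is empty and remains empty for the remaining 3 symbols.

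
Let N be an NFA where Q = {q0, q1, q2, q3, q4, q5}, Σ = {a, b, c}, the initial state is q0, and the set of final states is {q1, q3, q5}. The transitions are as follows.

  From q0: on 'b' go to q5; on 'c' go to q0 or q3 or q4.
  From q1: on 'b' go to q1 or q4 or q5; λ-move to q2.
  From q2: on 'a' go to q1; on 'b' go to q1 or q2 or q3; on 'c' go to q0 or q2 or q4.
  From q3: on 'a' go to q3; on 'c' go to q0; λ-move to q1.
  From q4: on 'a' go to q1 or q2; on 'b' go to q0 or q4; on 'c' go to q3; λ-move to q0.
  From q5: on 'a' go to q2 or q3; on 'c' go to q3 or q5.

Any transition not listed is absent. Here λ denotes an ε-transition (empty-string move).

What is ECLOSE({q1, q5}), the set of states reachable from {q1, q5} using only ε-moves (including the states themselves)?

{q1, q2, q5}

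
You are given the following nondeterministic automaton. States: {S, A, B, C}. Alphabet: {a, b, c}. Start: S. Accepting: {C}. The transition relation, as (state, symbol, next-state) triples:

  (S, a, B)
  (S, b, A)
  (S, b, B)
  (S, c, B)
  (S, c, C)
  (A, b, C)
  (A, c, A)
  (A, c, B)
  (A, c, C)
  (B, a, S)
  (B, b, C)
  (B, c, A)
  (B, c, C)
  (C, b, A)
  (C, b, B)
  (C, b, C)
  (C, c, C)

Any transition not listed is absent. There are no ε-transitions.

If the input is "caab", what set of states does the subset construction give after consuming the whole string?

{C}

Start in {S}.
Read 'c': {S} → {B, C}.
Read 'a': {B, C} → {S}.
Read 'a': {S} → {B}.
Read 'b': {B} → {C}.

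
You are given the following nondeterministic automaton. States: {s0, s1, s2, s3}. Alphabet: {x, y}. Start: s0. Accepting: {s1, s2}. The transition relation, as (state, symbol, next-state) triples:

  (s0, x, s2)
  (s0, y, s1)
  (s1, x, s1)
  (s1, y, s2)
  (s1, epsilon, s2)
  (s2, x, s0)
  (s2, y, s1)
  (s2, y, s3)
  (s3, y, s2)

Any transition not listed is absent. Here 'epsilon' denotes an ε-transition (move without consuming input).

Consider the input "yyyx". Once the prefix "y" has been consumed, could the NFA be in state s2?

Yes

Start in {s0}.
Read 'y': s0→{s1}; union {s1}; ε-closure = {s1, s2}.
State s2 is in {s1, s2}.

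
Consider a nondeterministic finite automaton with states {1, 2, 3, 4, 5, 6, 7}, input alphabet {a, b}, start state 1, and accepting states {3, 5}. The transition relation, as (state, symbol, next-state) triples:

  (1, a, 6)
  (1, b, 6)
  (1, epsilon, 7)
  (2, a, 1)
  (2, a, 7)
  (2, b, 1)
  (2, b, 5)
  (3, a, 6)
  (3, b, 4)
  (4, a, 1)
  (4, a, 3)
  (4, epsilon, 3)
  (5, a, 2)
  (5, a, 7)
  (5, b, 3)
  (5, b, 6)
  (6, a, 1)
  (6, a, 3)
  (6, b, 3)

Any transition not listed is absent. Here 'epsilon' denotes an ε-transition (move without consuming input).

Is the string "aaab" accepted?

Yes

Start: ε-closure({1}) = {1, 7}.
Read 'a': 1→{6}, 7→∅; now {6}.
Read 'a': 6→{1, 3}; union {1, 3}; ε-closure = {1, 3, 7}.
Read 'a': 1→{6}, 3→{6}, 7→∅; now {6}.
Read 'b': 6→{3}; now {3}.
The final set {3} contains the accepting state 3.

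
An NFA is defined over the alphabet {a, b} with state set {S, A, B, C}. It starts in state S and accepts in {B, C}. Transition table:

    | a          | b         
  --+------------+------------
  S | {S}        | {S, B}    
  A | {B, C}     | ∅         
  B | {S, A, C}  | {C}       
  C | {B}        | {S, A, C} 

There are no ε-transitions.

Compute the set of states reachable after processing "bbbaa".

{S, A, B, C}

Start in {S}.
Read 'b': {S} → {S, B}.
Read 'b': {S, B} → {S, B, C}.
Read 'b': {S, B, C} → {S, A, B, C}.
Read 'a': {S, A, B, C} → {S, A, B, C}.
Read 'a': {S, A, B, C} → {S, A, B, C}.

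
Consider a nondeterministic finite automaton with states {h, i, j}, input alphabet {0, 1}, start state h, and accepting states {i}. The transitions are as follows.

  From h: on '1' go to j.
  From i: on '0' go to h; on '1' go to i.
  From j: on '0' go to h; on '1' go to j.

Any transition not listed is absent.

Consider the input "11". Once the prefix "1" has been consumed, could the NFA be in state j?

Yes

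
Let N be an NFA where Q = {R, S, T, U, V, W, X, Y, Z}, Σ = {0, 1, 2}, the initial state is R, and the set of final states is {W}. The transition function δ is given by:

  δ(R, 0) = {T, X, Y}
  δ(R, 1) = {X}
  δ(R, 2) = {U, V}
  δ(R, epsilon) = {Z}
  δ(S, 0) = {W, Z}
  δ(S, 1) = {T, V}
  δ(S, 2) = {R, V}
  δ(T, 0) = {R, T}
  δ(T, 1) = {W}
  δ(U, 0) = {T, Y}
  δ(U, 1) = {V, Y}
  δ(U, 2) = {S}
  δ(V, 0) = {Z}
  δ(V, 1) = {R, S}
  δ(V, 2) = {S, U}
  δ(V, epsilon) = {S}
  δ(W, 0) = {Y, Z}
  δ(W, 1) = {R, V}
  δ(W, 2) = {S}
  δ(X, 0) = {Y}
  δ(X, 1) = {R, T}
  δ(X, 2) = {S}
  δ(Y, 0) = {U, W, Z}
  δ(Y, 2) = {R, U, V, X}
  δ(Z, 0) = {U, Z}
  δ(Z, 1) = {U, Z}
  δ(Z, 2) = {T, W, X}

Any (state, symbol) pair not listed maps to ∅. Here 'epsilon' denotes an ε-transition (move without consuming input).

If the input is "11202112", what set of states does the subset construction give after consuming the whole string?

{R, S, T, U, V, W, X, Z}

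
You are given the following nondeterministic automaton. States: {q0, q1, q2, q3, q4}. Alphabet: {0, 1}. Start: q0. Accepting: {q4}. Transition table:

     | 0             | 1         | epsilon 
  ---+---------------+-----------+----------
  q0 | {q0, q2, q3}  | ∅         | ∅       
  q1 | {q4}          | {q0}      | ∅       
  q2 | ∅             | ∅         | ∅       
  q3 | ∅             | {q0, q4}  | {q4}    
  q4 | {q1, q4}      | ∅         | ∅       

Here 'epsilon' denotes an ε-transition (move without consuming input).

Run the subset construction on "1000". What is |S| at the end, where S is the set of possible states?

Start in {q0}.
Read '1': q0→∅; now ∅.
The set is empty and remains empty for the remaining 3 symbols.
That set has 0 states.

0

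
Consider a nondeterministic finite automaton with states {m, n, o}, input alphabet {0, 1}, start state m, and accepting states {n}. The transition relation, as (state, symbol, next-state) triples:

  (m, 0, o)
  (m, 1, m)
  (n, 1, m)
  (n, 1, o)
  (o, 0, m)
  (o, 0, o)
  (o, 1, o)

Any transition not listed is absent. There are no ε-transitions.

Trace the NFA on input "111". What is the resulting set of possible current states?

Start in {m}.
Read '1': {m} → {m}.
Read '1': {m} → {m}.
Read '1': {m} → {m}.

{m}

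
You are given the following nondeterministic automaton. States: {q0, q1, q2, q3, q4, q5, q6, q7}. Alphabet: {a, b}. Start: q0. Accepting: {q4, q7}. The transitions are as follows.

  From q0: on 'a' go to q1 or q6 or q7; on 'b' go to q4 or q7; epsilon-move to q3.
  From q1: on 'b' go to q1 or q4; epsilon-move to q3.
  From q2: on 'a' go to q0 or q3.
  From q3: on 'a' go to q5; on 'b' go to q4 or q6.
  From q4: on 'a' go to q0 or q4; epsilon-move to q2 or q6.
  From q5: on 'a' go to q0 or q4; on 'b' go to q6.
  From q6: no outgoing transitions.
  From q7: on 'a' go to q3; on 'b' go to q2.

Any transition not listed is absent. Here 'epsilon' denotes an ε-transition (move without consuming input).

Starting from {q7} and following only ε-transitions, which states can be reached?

Begin with {q7}.
No ε-moves leave this set, so the closure equals the set itself.

{q7}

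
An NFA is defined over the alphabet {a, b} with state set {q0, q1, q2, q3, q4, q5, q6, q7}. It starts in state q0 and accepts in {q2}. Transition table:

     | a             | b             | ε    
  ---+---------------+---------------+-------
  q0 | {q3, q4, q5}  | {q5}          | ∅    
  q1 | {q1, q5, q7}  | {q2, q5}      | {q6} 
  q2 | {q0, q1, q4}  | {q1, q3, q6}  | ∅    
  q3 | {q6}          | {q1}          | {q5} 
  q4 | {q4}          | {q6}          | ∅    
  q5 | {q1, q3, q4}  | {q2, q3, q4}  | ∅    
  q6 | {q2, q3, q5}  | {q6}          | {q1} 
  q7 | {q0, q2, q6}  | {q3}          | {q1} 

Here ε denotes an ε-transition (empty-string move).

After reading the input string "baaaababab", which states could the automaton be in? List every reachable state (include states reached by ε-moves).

{q1, q2, q3, q4, q5, q6}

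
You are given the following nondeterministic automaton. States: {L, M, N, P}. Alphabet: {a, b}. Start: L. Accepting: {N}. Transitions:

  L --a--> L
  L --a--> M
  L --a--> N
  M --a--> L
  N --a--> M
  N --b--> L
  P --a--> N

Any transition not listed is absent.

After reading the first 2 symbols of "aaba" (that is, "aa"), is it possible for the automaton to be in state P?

Start in {L}.
Read 'a': {L} → {L, M, N}.
Read 'a': {L, M, N} → {L, M, N}.
State P is not in {L, M, N}.

No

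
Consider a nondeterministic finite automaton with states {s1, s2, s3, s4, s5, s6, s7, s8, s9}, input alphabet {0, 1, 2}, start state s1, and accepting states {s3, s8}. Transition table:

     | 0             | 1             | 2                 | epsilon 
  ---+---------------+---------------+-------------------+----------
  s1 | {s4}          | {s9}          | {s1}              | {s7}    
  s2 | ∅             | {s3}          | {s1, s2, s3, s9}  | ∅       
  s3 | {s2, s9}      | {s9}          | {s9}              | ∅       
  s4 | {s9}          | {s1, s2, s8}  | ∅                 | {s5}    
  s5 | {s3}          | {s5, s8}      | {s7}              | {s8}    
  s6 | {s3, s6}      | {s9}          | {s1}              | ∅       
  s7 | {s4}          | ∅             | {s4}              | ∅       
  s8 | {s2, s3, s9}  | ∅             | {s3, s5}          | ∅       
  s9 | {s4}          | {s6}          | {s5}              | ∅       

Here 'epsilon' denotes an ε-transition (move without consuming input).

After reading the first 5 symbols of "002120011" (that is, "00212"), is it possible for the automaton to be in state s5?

Yes

Start: ε-closure({s1}) = {s1, s7}.
Read '0': s1→{s4}, s7→{s4}; union {s4}; ε-closure = {s4, s5, s8}.
Read '0': s4→{s9}, s5→{s3}, s8→{s2, s3, s9}; now {s2, s3, s9}.
Read '2': s2→{s1, s2, s3, s9}, s3→{s9}, s9→{s5}; union {s1, s2, s3, s5, s9}; ε-closure = {s1, s2, s3, s5, s7, s8, s9}.
Read '1': s1→{s9}, s2→{s3}, s3→{s9}, s5→{s5, s8}, s7→∅, s8→∅, s9→{s6}; now {s3, s5, s6, s8, s9}.
Read '2': s3→{s9}, s5→{s7}, s6→{s1}, s8→{s3, s5}, s9→{s5}; union {s1, s3, s5, s7, s9}; ε-closure = {s1, s3, s5, s7, s8, s9}.
State s5 is in {s1, s3, s5, s7, s8, s9}.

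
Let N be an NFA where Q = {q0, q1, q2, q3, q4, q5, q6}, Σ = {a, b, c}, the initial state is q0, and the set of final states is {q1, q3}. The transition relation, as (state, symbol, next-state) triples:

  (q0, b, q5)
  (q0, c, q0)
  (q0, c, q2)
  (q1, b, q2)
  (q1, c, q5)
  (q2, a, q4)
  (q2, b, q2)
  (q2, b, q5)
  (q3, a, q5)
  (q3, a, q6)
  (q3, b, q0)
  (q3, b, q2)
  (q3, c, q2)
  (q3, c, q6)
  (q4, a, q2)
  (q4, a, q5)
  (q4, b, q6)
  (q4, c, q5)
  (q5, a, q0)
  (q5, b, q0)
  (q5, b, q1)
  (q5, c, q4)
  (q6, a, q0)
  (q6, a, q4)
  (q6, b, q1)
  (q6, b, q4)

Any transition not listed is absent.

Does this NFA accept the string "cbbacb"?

Start in {q0}.
Read 'c': {q0} → {q0, q2}.
Read 'b': {q0, q2} → {q2, q5}.
Read 'b': {q2, q5} → {q0, q1, q2, q5}.
Read 'a': {q0, q1, q2, q5} → {q0, q4}.
Read 'c': {q0, q4} → {q0, q2, q5}.
Read 'b': {q0, q2, q5} → {q0, q1, q2, q5}.
The final set {q0, q1, q2, q5} contains the accepting state q1.

Yes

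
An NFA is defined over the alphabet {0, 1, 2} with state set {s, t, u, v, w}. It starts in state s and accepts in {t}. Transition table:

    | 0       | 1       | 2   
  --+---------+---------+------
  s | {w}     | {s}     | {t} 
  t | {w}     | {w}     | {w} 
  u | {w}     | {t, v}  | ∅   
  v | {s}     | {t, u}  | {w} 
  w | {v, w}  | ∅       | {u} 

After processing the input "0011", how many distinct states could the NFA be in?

Start in {s}.
Read '0': {s} → {w}.
Read '0': {w} → {v, w}.
Read '1': {v, w} → {t, u}.
Read '1': {t, u} → {t, v, w}.
That set has 3 states.

3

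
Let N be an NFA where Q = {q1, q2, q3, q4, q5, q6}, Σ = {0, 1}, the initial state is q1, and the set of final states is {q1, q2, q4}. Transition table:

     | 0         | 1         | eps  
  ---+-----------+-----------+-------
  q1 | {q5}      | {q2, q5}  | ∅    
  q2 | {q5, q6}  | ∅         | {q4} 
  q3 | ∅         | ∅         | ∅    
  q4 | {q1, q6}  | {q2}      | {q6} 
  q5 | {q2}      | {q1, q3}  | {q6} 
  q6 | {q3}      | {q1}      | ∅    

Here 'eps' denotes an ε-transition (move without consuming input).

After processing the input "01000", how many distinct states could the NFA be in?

Start in {q1}.
Read '0': q1→{q5}; union {q5}; ε-closure = {q5, q6}.
Read '1': q5→{q1, q3}, q6→{q1}; now {q1, q3}.
Read '0': q1→{q5}, q3→∅; union {q5}; ε-closure = {q5, q6}.
Read '0': q5→{q2}, q6→{q3}; union {q2, q3}; ε-closure = {q2, q3, q4, q6}.
Read '0': q2→{q5, q6}, q3→∅, q4→{q1, q6}, q6→{q3}; now {q1, q3, q5, q6}.
That set has 4 states.

4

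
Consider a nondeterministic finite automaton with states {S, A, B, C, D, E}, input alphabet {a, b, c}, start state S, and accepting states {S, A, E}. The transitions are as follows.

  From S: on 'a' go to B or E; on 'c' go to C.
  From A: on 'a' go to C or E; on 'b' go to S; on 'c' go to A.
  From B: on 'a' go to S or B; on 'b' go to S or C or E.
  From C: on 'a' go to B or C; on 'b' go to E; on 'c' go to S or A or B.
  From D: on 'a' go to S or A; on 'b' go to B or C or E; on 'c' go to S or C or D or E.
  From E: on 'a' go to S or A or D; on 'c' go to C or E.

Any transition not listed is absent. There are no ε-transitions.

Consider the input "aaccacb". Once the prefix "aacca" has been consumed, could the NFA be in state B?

Yes

Start in {S}.
Read 'a': {S} → {B, E}.
Read 'a': {B, E} → {S, A, B, D}.
Read 'c': {S, A, B, D} → {S, A, C, D, E}.
Read 'c': {S, A, C, D, E} → {S, A, B, C, D, E}.
Read 'a': {S, A, B, C, D, E} → {S, A, B, C, D, E}.
State B is in {S, A, B, C, D, E}.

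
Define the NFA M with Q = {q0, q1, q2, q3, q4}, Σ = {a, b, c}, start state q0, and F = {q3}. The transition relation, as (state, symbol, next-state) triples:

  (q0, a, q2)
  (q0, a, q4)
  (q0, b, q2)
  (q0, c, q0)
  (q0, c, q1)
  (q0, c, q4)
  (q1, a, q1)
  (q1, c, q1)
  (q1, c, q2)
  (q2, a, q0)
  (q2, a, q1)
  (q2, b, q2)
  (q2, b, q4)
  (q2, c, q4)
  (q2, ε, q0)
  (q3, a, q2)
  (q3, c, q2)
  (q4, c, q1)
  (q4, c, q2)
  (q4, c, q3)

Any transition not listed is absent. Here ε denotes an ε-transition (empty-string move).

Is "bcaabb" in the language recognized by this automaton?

No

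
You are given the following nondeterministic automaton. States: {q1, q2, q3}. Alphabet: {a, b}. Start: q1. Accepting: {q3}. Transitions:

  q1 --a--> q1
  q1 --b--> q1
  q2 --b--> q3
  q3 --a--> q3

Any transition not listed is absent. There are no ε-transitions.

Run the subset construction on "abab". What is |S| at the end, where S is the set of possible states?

1

Start in {q1}.
Read 'a': q1→{q1}; now {q1}.
Read 'b': q1→{q1}; now {q1}.
Read 'a': q1→{q1}; now {q1}.
Read 'b': q1→{q1}; now {q1}.
That set has 1 state.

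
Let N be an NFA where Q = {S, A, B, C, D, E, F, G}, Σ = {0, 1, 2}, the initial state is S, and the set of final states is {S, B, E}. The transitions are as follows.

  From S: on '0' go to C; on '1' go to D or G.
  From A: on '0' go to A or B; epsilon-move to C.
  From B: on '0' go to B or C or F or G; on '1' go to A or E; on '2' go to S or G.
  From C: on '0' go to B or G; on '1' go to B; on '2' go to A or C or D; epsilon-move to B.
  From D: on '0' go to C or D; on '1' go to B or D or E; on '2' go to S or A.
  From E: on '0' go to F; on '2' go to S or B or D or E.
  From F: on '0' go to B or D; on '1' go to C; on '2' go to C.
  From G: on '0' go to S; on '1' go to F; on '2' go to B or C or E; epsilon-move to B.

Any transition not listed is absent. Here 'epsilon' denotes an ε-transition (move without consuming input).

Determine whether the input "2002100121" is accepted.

Start in {S}.
Read '2': S→∅; now ∅.
The set is empty and remains empty for the remaining 9 symbols.
The final set ∅ contains no accepting state.

No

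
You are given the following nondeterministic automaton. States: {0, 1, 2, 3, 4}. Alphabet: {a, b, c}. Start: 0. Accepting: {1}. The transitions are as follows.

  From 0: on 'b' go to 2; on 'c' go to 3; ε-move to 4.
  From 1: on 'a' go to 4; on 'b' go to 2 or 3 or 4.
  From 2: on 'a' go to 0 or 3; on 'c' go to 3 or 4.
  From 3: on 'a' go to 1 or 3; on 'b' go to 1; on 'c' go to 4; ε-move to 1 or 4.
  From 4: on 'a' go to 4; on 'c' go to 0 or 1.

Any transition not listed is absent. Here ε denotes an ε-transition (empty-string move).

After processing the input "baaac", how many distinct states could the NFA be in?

Start: ε-closure({0}) = {0, 4}.
Read 'b': 0→{2}, 4→∅; now {2}.
Read 'a': 2→{0, 3}; union {0, 3}; ε-closure = {0, 1, 3, 4}.
Read 'a': 0→∅, 1→{4}, 3→{1, 3}, 4→{4}; now {1, 3, 4}.
Read 'a': 1→{4}, 3→{1, 3}, 4→{4}; now {1, 3, 4}.
Read 'c': 1→∅, 3→{4}, 4→{0, 1}; now {0, 1, 4}.
That set has 3 states.

3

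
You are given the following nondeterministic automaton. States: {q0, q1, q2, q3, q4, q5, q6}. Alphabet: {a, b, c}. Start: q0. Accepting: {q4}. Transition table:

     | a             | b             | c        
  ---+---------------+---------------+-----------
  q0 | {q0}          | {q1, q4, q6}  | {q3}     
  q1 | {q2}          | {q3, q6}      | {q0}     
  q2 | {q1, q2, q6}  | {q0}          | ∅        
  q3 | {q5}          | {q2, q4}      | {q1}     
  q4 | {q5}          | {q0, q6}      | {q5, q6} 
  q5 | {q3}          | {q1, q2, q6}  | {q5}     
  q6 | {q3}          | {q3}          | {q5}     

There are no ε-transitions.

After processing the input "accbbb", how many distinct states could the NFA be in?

Start in {q0}.
Read 'a': {q0} → {q0}.
Read 'c': {q0} → {q3}.
Read 'c': {q3} → {q1}.
Read 'b': {q1} → {q3, q6}.
Read 'b': {q3, q6} → {q2, q3, q4}.
Read 'b': {q2, q3, q4} → {q0, q2, q4, q6}.
That set has 4 states.

4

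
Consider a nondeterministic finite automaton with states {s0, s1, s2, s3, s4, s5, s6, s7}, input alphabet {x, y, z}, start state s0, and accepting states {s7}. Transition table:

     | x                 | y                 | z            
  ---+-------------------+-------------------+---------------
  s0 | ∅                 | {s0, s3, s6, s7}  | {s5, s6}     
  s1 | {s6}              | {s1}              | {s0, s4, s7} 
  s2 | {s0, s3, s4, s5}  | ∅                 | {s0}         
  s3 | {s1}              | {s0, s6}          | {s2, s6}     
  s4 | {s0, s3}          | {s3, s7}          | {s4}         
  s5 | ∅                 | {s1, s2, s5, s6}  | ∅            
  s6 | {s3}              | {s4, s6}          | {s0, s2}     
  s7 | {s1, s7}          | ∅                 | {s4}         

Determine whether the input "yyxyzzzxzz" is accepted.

Start in {s0}.
Read 'y': s0→{s0, s3, s6, s7}; now {s0, s3, s6, s7}.
Read 'y': s0→{s0, s3, s6, s7}, s3→{s0, s6}, s6→{s4, s6}, s7→∅; now {s0, s3, s4, s6, s7}.
Read 'x': s0→∅, s3→{s1}, s4→{s0, s3}, s6→{s3}, s7→{s1, s7}; now {s0, s1, s3, s7}.
Read 'y': s0→{s0, s3, s6, s7}, s1→{s1}, s3→{s0, s6}, s7→∅; now {s0, s1, s3, s6, s7}.
Read 'z': s0→{s5, s6}, s1→{s0, s4, s7}, s3→{s2, s6}, s6→{s0, s2}, s7→{s4}; now {s0, s2, s4, s5, s6, s7}.
Read 'z': s0→{s5, s6}, s2→{s0}, s4→{s4}, s5→∅, s6→{s0, s2}, s7→{s4}; now {s0, s2, s4, s5, s6}.
Read 'z': s0→{s5, s6}, s2→{s0}, s4→{s4}, s5→∅, s6→{s0, s2}; now {s0, s2, s4, s5, s6}.
Read 'x': s0→∅, s2→{s0, s3, s4, s5}, s4→{s0, s3}, s5→∅, s6→{s3}; now {s0, s3, s4, s5}.
Read 'z': s0→{s5, s6}, s3→{s2, s6}, s4→{s4}, s5→∅; now {s2, s4, s5, s6}.
Read 'z': s2→{s0}, s4→{s4}, s5→∅, s6→{s0, s2}; now {s0, s2, s4}.
The final set {s0, s2, s4} contains no accepting state.

No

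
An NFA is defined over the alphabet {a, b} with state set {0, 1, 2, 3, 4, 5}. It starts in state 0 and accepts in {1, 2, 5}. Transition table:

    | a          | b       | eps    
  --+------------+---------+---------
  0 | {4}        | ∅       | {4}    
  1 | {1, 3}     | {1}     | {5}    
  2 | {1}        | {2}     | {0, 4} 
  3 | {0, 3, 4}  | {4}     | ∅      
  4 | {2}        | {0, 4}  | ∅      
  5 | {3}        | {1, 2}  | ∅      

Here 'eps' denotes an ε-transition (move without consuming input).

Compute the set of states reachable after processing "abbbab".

Start: ε-closure({0}) = {0, 4}.
Read 'a': 0→{4}, 4→{2}; union {2, 4}; ε-closure = {0, 2, 4}.
Read 'b': 0→∅, 2→{2}, 4→{0, 4}; now {0, 2, 4}.
Read 'b': 0→∅, 2→{2}, 4→{0, 4}; now {0, 2, 4}.
Read 'b': 0→∅, 2→{2}, 4→{0, 4}; now {0, 2, 4}.
Read 'a': 0→{4}, 2→{1}, 4→{2}; union {1, 2, 4}; ε-closure = {0, 1, 2, 4, 5}.
Read 'b': 0→∅, 1→{1}, 2→{2}, 4→{0, 4}, 5→{1, 2}; union {0, 1, 2, 4}; ε-closure = {0, 1, 2, 4, 5}.

{0, 1, 2, 4, 5}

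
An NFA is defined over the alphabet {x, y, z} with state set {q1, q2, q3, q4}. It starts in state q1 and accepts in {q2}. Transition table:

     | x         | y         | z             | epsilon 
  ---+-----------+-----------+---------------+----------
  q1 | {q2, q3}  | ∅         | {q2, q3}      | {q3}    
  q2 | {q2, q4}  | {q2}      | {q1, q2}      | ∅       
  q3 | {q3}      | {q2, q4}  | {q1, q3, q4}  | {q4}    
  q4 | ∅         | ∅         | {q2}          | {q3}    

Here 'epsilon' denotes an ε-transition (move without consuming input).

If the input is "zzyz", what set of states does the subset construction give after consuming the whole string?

{q1, q2, q3, q4}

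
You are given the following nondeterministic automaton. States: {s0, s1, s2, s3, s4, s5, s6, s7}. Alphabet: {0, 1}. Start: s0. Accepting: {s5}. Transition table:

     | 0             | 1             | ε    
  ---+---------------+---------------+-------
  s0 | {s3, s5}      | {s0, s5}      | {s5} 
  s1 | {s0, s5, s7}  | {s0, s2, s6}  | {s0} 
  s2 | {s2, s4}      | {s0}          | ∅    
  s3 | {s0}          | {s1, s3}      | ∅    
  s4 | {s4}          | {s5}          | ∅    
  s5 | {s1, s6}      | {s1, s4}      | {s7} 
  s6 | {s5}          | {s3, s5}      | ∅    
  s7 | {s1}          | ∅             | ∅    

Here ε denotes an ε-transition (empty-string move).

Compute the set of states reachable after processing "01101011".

{s0, s1, s2, s3, s4, s5, s6, s7}

Start: ε-closure({s0}) = {s0, s5, s7}.
Read '0': {s0, s5, s7} → {s0, s1, s3, s5, s6, s7}.
Read '1': {s0, s1, s3, s5, s6, s7} → {s0, s1, s2, s3, s4, s5, s6, s7}.
Read '1': {s0, s1, s2, s3, s4, s5, s6, s7} → {s0, s1, s2, s3, s4, s5, s6, s7}.
Read '0': {s0, s1, s2, s3, s4, s5, s6, s7} → {s0, s1, s2, s3, s4, s5, s6, s7}.
Read '1': {s0, s1, s2, s3, s4, s5, s6, s7} → {s0, s1, s2, s3, s4, s5, s6, s7}.
Read '0': {s0, s1, s2, s3, s4, s5, s6, s7} → {s0, s1, s2, s3, s4, s5, s6, s7}.
Read '1': {s0, s1, s2, s3, s4, s5, s6, s7} → {s0, s1, s2, s3, s4, s5, s6, s7}.
Read '1': {s0, s1, s2, s3, s4, s5, s6, s7} → {s0, s1, s2, s3, s4, s5, s6, s7}.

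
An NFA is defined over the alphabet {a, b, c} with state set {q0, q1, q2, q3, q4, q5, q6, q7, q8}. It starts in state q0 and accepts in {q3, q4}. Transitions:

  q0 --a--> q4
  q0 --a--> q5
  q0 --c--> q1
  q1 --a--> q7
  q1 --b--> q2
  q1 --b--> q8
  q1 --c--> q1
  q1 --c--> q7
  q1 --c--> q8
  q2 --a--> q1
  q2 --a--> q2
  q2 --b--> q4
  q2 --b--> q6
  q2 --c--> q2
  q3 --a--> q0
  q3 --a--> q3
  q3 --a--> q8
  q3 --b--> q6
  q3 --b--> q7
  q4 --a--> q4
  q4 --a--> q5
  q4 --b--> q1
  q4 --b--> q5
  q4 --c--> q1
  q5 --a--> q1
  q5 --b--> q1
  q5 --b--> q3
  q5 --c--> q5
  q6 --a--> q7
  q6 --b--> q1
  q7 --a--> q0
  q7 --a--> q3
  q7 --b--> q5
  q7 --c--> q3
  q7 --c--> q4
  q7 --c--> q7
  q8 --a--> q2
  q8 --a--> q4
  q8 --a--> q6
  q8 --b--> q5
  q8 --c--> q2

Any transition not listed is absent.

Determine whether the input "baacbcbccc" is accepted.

No

Start in {q0}.
Read 'b': q0→∅; now ∅.
The set is empty and remains empty for the remaining 9 symbols.
The final set ∅ contains no accepting state.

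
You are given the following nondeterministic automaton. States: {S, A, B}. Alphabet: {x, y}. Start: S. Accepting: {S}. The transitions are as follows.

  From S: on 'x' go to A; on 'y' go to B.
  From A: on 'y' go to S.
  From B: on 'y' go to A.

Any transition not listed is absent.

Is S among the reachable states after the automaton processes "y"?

No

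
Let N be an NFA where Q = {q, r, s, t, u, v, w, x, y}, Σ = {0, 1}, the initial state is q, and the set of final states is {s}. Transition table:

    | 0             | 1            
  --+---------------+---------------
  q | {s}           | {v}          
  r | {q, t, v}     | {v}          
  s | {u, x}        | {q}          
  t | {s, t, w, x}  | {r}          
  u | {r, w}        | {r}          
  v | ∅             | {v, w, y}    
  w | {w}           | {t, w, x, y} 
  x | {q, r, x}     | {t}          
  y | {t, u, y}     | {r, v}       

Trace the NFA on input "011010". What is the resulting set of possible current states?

Start in {q}.
Read '0': {q} → {s}.
Read '1': {s} → {q}.
Read '1': {q} → {v}.
Read '0': {v} → ∅.
The set is empty and remains empty for the remaining 2 symbols.

∅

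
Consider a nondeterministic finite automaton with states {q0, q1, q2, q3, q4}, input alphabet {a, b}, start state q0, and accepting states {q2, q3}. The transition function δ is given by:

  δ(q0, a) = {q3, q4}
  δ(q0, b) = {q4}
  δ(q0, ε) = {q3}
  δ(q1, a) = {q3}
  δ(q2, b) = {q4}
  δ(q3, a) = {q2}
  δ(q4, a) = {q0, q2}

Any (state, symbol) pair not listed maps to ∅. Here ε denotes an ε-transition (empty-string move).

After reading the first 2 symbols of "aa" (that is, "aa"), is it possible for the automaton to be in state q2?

Yes

Start: ε-closure({q0}) = {q0, q3}.
Read 'a': q0→{q3, q4}, q3→{q2}; now {q2, q3, q4}.
Read 'a': q2→∅, q3→{q2}, q4→{q0, q2}; union {q0, q2}; ε-closure = {q0, q2, q3}.
State q2 is in {q0, q2, q3}.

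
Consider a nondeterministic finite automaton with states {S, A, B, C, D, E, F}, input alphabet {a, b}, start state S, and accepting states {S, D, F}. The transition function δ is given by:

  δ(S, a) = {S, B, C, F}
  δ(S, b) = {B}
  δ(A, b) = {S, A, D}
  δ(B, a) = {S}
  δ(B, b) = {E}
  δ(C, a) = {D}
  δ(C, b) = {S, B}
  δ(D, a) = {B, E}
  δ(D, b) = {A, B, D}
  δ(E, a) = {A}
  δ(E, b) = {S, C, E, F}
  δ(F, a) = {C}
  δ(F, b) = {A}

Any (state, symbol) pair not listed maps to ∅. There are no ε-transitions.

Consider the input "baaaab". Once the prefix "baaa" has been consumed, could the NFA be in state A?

No

Start in {S}.
Read 'b': {S} → {B}.
Read 'a': {B} → {S}.
Read 'a': {S} → {S, B, C, F}.
Read 'a': {S, B, C, F} → {S, B, C, D, F}.
State A is not in {S, B, C, D, F}.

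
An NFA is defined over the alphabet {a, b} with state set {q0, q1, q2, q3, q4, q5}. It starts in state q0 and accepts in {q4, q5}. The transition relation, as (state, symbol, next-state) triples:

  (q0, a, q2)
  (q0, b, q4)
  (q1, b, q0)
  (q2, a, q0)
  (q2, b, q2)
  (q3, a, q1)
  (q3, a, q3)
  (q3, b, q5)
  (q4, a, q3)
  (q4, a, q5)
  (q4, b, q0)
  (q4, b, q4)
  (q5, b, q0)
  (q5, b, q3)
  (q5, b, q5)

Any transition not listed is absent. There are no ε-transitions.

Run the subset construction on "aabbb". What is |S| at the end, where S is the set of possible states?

Start in {q0}.
Read 'a': q0→{q2}; now {q2}.
Read 'a': q2→{q0}; now {q0}.
Read 'b': q0→{q4}; now {q4}.
Read 'b': q4→{q0, q4}; now {q0, q4}.
Read 'b': q0→{q4}, q4→{q0, q4}; now {q0, q4}.
That set has 2 states.

2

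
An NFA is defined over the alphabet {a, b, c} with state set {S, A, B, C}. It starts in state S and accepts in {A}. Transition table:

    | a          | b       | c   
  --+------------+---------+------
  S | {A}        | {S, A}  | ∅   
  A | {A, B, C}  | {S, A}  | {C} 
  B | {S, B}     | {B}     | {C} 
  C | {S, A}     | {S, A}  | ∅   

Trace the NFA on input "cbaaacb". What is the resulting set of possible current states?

Start in {S}.
Read 'c': S→∅; now ∅.
The set is empty and remains empty for the remaining 6 symbols.

∅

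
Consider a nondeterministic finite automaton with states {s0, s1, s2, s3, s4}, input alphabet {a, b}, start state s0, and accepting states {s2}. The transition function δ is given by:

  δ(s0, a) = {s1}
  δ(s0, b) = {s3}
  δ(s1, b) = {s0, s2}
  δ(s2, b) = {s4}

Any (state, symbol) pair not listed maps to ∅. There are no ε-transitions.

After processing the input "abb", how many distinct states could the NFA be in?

2

Start in {s0}.
Read 'a': s0→{s1}; now {s1}.
Read 'b': s1→{s0, s2}; now {s0, s2}.
Read 'b': s0→{s3}, s2→{s4}; now {s3, s4}.
That set has 2 states.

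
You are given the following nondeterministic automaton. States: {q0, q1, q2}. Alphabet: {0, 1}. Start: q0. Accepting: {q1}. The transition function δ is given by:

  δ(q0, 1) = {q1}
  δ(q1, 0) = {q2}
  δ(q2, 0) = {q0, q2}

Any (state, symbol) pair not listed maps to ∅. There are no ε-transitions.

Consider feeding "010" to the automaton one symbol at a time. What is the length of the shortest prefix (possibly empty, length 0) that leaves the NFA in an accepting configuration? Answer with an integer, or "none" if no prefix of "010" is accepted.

Start in {q0}.
Read '0': {q0} → ∅.
The set is empty and remains empty for the remaining 2 symbols.
No reachable set along the way intersects F.

none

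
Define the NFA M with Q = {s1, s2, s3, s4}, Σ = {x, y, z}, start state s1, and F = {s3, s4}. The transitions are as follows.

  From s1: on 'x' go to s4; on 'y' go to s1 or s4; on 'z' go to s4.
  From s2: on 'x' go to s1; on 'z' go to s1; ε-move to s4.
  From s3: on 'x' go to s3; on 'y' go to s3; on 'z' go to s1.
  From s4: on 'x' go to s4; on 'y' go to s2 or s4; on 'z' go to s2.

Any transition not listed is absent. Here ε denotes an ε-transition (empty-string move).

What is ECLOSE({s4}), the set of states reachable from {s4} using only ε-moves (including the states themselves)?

{s4}

Begin with {s4}.
No ε-moves leave this set, so the closure equals the set itself.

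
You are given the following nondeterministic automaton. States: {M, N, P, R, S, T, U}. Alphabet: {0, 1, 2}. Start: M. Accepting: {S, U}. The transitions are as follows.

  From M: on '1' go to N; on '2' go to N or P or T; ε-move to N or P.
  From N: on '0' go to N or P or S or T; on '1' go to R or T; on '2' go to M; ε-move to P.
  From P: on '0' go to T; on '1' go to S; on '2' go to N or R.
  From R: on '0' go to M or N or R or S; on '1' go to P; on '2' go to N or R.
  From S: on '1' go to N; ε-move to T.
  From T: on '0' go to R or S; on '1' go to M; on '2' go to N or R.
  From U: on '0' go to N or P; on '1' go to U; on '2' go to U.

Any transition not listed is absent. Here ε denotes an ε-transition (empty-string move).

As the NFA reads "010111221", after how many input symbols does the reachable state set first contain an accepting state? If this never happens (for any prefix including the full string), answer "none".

1

Start: ε-closure({M}) = {M, N, P}.
Read '0': M→∅, N→{N, P, S, T}, P→{T}; now {N, P, S, T}.
None of the earlier sets intersect F, but {N, P, S, T} does.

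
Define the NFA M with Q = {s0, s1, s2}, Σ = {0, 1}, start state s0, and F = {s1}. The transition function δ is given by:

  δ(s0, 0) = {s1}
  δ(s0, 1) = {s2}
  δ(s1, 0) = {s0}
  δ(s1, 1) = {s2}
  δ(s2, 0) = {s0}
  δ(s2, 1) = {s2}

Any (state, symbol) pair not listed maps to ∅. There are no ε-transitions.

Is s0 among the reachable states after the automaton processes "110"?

Yes

Start in {s0}.
Read '1': s0→{s2}; now {s2}.
Read '1': s2→{s2}; now {s2}.
Read '0': s2→{s0}; now {s0}.
State s0 is in {s0}.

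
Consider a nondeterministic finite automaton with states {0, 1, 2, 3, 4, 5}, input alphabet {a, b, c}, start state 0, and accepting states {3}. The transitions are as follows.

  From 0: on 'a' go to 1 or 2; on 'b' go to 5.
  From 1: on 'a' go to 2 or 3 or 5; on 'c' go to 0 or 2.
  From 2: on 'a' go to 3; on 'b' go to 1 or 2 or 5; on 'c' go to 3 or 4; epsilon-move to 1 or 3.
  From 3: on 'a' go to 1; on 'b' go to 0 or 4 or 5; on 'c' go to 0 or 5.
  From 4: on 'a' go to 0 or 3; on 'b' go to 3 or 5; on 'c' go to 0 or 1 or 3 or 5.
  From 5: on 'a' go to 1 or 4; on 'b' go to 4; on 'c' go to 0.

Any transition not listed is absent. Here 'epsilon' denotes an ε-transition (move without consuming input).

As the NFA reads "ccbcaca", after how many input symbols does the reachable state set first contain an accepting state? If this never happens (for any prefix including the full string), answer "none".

none

Start in {0}.
Read 'c': {0} → ∅.
The set is empty and remains empty for the remaining 6 symbols.
No reachable set along the way intersects F.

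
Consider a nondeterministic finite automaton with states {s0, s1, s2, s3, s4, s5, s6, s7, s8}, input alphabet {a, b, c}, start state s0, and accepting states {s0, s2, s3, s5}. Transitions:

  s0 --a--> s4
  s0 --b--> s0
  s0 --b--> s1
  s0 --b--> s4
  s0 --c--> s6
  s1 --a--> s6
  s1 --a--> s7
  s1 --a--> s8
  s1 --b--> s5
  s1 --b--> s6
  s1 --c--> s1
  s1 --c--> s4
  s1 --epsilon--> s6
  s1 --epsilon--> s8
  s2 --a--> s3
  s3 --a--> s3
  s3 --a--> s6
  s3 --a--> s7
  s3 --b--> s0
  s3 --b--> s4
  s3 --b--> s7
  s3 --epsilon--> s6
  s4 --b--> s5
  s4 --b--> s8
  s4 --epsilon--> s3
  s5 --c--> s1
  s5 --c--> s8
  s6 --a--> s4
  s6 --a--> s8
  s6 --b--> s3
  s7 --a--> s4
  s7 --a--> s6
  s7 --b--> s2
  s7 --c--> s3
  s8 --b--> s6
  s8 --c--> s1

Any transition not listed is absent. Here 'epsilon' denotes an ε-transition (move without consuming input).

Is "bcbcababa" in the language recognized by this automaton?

Yes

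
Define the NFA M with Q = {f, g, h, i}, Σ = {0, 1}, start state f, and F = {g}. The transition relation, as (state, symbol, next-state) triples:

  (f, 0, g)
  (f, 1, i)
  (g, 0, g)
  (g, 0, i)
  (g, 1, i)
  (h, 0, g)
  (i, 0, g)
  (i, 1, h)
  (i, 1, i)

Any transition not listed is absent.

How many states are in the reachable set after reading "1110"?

Start in {f}.
Read '1': {f} → {i}.
Read '1': {i} → {h, i}.
Read '1': {h, i} → {h, i}.
Read '0': {h, i} → {g}.
That set has 1 state.

1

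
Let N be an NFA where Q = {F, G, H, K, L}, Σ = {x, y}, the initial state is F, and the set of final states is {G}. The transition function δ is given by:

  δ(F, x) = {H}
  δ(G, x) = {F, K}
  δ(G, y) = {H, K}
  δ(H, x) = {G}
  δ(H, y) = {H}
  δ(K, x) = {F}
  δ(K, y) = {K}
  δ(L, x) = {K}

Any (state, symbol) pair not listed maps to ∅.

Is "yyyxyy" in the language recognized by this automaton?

No

Start in {F}.
Read 'y': F→∅; now ∅.
The set is empty and remains empty for the remaining 5 symbols.
The final set ∅ contains no accepting state.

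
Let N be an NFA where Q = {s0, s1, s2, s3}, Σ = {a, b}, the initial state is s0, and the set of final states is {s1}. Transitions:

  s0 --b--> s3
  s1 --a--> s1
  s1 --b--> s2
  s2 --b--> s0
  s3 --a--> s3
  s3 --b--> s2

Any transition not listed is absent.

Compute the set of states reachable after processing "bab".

Start in {s0}.
Read 'b': s0→{s3}; now {s3}.
Read 'a': s3→{s3}; now {s3}.
Read 'b': s3→{s2}; now {s2}.

{s2}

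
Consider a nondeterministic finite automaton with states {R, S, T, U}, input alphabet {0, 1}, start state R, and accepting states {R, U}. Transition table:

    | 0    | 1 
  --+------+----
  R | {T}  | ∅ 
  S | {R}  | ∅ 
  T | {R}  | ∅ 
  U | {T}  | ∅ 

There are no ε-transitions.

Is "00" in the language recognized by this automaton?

Start in {R}.
Read '0': R→{T}; now {T}.
Read '0': T→{R}; now {R}.
The final set {R} contains the accepting state R.

Yes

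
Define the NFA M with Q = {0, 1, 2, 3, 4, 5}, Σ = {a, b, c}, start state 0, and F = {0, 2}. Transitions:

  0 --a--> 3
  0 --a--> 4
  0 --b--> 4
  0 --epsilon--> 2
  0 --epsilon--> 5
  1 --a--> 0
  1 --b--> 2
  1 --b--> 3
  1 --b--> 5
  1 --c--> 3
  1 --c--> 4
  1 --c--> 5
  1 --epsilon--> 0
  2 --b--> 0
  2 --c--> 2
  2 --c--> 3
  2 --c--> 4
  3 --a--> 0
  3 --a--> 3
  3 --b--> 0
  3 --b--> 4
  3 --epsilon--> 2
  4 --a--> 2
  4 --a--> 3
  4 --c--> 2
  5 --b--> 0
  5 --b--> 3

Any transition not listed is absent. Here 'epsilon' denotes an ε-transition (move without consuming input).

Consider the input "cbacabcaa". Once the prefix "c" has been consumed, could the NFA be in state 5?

No

Start: ε-closure({0}) = {0, 2, 5}.
Read 'c': 0→∅, 2→{2, 3, 4}, 5→∅; now {2, 3, 4}.
State 5 is not in {2, 3, 4}.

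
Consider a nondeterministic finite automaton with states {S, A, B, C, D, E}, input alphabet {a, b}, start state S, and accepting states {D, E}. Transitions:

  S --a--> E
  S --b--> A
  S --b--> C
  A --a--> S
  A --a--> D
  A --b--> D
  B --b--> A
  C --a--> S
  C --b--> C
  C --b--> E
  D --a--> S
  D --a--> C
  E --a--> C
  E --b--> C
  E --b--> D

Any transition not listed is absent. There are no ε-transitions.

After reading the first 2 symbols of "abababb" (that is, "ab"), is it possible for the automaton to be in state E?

No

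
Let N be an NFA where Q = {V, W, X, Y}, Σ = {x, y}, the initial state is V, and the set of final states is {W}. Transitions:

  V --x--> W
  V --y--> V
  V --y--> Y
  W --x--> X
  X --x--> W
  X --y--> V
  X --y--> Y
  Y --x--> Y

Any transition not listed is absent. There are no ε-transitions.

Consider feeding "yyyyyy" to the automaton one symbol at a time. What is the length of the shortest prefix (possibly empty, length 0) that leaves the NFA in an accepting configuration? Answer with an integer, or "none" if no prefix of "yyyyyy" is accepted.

Start in {V}.
Read 'y': {V} → {V, Y}.
Read 'y': {V, Y} → {V, Y}.
Read 'y': {V, Y} → {V, Y}.
Read 'y': {V, Y} → {V, Y}.
Read 'y': {V, Y} → {V, Y}.
Read 'y': {V, Y} → {V, Y}.
No reachable set along the way intersects F.

none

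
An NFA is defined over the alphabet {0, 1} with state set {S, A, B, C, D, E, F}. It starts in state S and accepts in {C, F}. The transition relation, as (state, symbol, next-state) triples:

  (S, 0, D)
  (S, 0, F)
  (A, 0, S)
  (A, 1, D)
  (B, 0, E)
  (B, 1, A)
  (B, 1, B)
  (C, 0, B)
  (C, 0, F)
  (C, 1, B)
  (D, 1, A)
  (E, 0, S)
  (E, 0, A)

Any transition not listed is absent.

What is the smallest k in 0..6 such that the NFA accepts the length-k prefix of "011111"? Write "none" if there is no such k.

1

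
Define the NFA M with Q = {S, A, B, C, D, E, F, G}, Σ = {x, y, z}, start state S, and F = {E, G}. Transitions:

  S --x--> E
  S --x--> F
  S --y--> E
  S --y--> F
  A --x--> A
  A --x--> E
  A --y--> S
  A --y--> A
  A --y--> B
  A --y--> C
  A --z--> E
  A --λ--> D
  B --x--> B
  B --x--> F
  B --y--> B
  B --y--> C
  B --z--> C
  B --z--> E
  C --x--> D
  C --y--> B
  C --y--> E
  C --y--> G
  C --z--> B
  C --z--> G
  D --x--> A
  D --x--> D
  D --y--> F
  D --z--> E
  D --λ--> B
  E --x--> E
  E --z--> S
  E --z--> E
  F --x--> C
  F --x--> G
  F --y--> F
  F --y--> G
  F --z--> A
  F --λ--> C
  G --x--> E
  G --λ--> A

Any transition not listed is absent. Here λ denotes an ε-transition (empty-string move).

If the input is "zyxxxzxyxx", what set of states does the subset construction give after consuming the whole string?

∅

Start in {S}.
Read 'z': S→∅; now ∅.
The set is empty and remains empty for the remaining 9 symbols.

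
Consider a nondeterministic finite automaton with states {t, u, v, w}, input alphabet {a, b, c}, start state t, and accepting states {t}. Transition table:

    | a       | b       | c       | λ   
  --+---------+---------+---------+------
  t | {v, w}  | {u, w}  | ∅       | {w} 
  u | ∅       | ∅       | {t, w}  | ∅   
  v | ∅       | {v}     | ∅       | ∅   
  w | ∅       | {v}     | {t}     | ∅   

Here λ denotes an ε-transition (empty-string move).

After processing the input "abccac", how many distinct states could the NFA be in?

0

Start: ε-closure({t}) = {t, w}.
Read 'a': t→{v, w}, w→∅; now {v, w}.
Read 'b': v→{v}, w→{v}; now {v}.
Read 'c': v→∅; now ∅.
The set is empty and remains empty for the remaining 3 symbols.
That set has 0 states.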